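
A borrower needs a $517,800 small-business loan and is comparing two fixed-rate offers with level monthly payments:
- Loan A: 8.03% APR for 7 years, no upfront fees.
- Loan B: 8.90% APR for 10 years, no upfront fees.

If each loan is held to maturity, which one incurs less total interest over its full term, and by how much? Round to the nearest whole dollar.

Loan A by $105,178

Loan A: monthly rate = 8.03%/12 = 0.0066917; payment = 517,800 × 0.0066917 / (1 − (1+0.0066917)^−84) = $8,078.28.
Total interest on Loan A = 84 × $8,078.28 − $517,800 = $160,775.52.
Loan B: at 8.90% the monthly rate is 0.0074167, so the payment is 517,800 × 0.0074167 / (1 − 1.0074167^−120) = $6,531.28.
Total interest on Loan B = 120 × $6,531.28 − $517,800 = $265,953.60.
Loan A is lower by $105,178.08.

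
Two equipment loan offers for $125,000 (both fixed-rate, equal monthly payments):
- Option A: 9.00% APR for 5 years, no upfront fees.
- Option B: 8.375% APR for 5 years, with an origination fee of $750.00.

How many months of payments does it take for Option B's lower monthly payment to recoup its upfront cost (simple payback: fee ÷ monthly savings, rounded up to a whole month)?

Option A: at 9.00% the monthly rate is 0.0075000, so the payment is 125,000 × 0.0075000 / (1 − 1.0075000^−60) = $2,594.79.
Option B: monthly rate = 8.375%/12 = 0.0069792; payment = 125,000 × 0.0069792 / (1 − (1+0.0069792)^−60) = $2,557.04.
Monthly savings = $2,594.79 − $2,557.04 = $37.75.
Break-even = $750.00 / $37.75 = 19.87 → 20 months.

20 months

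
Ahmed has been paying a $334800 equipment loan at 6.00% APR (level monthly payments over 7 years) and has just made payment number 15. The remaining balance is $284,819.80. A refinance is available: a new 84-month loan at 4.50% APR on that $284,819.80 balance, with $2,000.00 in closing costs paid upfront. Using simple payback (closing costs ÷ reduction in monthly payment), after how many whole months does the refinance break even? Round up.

Current payment = 334,800 × 6%/12 / (1 − (1+0.0050000)^−84) = $4,890.94.
Refinanced payment = 284,819.80 × 0.0037500 / (1 − (1+0.0037500)^−84) = $3,959.04.
Monthly savings = $4,890.94 − $3,959.04 = $931.90.
Break-even = $2,000.00 / $931.90 = 2.15 → 3 months.

3 months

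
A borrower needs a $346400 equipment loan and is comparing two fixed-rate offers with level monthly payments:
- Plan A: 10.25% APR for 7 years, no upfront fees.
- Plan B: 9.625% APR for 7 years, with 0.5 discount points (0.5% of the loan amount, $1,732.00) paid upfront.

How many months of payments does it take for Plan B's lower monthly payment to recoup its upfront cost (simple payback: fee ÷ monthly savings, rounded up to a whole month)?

16 months

Plan A: at 10.25% the monthly rate is 0.0085417, so the payment is 346,400 × 0.0085417 / (1 − 1.0085417^−84) = $5,795.49.
Plan B: monthly rate = 9.625%/12 = 0.0080208; payment = 346,400 × 0.0080208 / (1 − (1+0.0080208)^−84) = $5,683.75.
Monthly savings = $5,795.49 − $5,683.75 = $111.74.
Break-even = $1,732.00 / $111.74 = 15.50 → 16 months.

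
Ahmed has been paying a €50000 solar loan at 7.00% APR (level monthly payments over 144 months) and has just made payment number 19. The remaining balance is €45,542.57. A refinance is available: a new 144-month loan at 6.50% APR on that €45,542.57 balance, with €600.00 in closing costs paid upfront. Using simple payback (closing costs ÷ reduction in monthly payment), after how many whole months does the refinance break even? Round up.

Current payment = 50,000 × 7%/12 / (1 − (1+0.0058333)^−144) = €514.19.
Refinanced payment = 45,542.57 × 0.0054167 / (1 − (1+0.0054167)^−144) = €456.30.
Monthly savings = €514.19 − €456.30 = €57.89.
Break-even = €600.00 / €57.89 = 10.36 → 11 months.

11 months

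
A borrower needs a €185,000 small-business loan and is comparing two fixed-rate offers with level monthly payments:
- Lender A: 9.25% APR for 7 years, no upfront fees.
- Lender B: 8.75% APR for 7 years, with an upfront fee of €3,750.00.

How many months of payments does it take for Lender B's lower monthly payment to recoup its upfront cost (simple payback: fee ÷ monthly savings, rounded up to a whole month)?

80 months

Lender A: at 9.25% the monthly rate is 0.0077083, so the payment is 185,000 × 0.0077083 / (1 − 1.0077083^−84) = €3,000.00.
Lender B: monthly rate = 8.75%/12 = 0.0072917; payment = 185,000 × 0.0072917 / (1 − (1+0.0072917)^−84) = €2,953.06.
Monthly savings = €3,000.00 − €2,953.06 = €46.94.
Break-even = €3,750.00 / €46.94 = 79.89 → 80 months.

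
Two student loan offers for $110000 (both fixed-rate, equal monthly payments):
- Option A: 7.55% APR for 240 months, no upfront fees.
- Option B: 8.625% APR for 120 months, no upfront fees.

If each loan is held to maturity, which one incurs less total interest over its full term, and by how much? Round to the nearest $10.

Option A: monthly rate = 7.55%/12 = 0.0062917; payment = 110,000 × 0.0062917 / (1 − (1+0.0062917)^−240) = $889.52.
Total interest on Option A = 240 × $889.52 − $110,000 = $103,484.80.
Option B: at 8.625% the monthly rate is 0.0071875, so the payment is 110,000 × 0.0071875 / (1 − 1.0071875^−120) = $1,371.21.
Total interest on Option B = 120 × $1,371.21 − $110,000 = $54,545.20.
Option B is lower by $48,939.60.

Option B by $48,940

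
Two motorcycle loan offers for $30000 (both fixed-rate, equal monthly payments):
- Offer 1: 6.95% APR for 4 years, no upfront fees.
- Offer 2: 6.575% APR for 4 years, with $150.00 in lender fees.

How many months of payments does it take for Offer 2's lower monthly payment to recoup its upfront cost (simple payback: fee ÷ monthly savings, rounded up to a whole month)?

29 months

Offer 1: monthly rate = 6.95%/12 = 0.0057917; payment = 30,000 × 0.0057917 / (1 − (1+0.0057917)^−48) = $717.69.
Offer 2: monthly rate = 6.575%/12 = 0.0054792; payment = 30,000 × 0.0054792 / (1 − (1+0.0054792)^−48) = $712.49.
Monthly savings = $717.69 − $712.49 = $5.20.
Break-even = $150.00 / $5.20 = 28.85 → 29 months.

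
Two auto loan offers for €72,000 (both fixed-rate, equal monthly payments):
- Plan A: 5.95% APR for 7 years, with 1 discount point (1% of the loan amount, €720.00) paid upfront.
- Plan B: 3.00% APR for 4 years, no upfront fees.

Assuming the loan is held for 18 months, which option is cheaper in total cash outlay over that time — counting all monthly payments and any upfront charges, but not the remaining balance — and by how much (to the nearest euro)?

Plan A: monthly rate = 5.95%/12 = 0.0049583; payment = 72,000 × 0.0049583 / (1 − (1+0.0049583)^−84) = €1,050.09.
Plan B: at 3.00% the monthly rate is 0.0025000, so the payment is 72,000 × 0.0025000 / (1 − 1.0025000^−48) = €1,593.67.
Over 18 months: Plan A costs 18 × €1,050.09 + €720.00 = €19,621.62; Plan B costs 18 × €1,593.67 = €28,686.06.
Plan A is cheaper by €28,686.06 − €19,621.62 = €9,064.44.

Plan A by €9,064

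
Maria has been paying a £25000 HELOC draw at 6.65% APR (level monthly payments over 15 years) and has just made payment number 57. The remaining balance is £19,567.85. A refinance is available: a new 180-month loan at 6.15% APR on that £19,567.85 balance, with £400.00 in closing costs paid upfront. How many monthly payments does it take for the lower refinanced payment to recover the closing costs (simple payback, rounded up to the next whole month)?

Current payment = 25,000 × 6.65%/12 / (1 − (1+0.0055417)^−180) = £219.84.
Refinanced payment = 19,567.85 × 0.0051250 / (1 − (1+0.0051250)^−180) = £166.71.
Monthly savings = £219.84 − £166.71 = £53.13.
Break-even = £400.00 / £53.13 = 7.53 → 8 months.

8 months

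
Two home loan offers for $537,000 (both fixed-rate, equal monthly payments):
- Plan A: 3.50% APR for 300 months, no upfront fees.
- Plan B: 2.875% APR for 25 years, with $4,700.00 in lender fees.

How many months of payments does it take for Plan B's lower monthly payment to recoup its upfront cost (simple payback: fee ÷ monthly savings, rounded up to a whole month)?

Plan A: at 3.50% the monthly rate is 0.0029167, so the payment is 537,000 × 0.0029167 / (1 − 1.0029167^−300) = $2,688.35.
Plan B: at 2.875% the monthly rate is 0.0023958, so the payment is 537,000 × 0.0023958 / (1 − 1.0023958^−300) = $2,511.74.
Monthly savings = $2,688.35 − $2,511.74 = $176.61.
Break-even = $4,700.00 / $176.61 = 26.61 → 27 months.

27 months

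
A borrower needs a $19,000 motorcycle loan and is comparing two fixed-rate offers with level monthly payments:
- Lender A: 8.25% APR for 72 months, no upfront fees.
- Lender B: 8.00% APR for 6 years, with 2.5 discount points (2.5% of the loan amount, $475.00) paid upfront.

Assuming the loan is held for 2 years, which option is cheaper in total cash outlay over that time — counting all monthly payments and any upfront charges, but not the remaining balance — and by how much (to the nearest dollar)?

Lender A: at 8.25% the monthly rate is 0.0068750, so the payment is 19,000 × 0.0068750 / (1 − 1.0068750^−72) = $335.46.
Lender B: monthly rate = 8%/12 = 0.0066667; payment = 19,000 × 0.0066667 / (1 − (1+0.0066667)^−72) = $333.13.
Over 24 months: Lender A costs 24 × $335.46 = $8,051.04; Lender B costs 24 × $333.13 + $475.00 = $8,470.12.
Lender A is cheaper by $8,470.12 − $8,051.04 = $419.08.

Lender A by $419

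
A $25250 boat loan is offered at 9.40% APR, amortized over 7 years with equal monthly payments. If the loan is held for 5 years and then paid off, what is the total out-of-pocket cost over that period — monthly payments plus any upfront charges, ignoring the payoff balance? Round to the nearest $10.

At 9.40% the monthly rate is 0.0078333, so the payment is 25,250 × 0.0078333 / (1 − 1.0078333^−84) = $411.39.
Total outlay = 60 × $411.39 = $24,683.40.

$24,680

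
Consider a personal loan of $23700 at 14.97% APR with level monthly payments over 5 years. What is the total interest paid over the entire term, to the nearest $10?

$10,110

At 14.97% the monthly rate is 0.0124750, so the payment is 23,700 × 0.0124750 / (1 − 1.0124750^−60) = $563.45.
Total paid = 60 × $563.45 = $33,807.00; interest = $33,807.00 − $23,700 = $10,107.00.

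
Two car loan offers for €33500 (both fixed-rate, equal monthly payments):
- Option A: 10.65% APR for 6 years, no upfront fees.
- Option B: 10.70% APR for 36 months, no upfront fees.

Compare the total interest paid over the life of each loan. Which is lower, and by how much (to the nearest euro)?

Option A: at 10.65% the monthly rate is 0.0088750, so the payment is 33,500 × 0.0088750 / (1 − 1.0088750^−72) = €631.65.
Total interest on Option A = 72 × €631.65 − €33,500 = €11,978.80.
Option B: monthly rate = 10.7%/12 = 0.0089167; payment = 33,500 × 0.0089167 / (1 − (1+0.0089167)^−36) = €1,091.99.
Total interest on Option B = 36 × €1,091.99 − €33,500 = €5,811.64.
Option B is lower by €6,167.16.

Option B by €6,167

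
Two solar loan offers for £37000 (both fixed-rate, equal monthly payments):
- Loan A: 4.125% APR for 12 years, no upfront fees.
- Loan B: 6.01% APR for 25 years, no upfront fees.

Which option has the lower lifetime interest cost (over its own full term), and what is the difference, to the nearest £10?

Loan A: at 4.125% the monthly rate is 0.0034375, so the payment is 37,000 × 0.0034375 / (1 − 1.0034375^−144) = £326.20.
Total interest on Loan A = 144 × £326.20 − £37,000 = £9,972.80.
Loan B: at 6.01% the monthly rate is 0.0050083, so the payment is 37,000 × 0.0050083 / (1 − 1.0050083^−300) = £238.62.
Total interest on Loan B = 300 × £238.62 − £37,000 = £34,586.00.
Loan A is lower by £24,613.20.

Loan A by £24,610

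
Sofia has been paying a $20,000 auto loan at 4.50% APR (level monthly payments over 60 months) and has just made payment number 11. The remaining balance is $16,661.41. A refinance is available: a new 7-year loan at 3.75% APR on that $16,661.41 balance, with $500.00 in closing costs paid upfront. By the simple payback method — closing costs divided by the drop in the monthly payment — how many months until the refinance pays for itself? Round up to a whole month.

Current payment = 20,000 × 4.5%/12 / (1 − (1+0.0037500)^−60) = $372.86.
Refinanced payment = 16,661.41 × 0.0031250 / (1 − (1+0.0031250)^−84) = $225.83.
Monthly savings = $372.86 − $225.83 = $147.03.
Break-even = $500.00 / $147.03 = 3.40 → 4 months.

4 months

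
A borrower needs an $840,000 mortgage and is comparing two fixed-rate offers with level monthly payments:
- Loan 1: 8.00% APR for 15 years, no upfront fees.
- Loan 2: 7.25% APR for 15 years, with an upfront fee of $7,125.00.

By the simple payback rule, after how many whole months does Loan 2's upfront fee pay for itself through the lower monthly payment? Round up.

Loan 1: at 8.00% the monthly rate is 0.0066667, so the payment is 840,000 × 0.0066667 / (1 − 1.0066667^−180) = $8,027.48.
Loan 2: monthly rate = 7.25%/12 = 0.0060417; payment = 840,000 × 0.0060417 / (1 − (1+0.0060417)^−180) = $7,668.05.
Monthly savings = $8,027.48 − $7,668.05 = $359.43.
Break-even = $7,125.00 / $359.43 = 19.82 → 20 months.

20 months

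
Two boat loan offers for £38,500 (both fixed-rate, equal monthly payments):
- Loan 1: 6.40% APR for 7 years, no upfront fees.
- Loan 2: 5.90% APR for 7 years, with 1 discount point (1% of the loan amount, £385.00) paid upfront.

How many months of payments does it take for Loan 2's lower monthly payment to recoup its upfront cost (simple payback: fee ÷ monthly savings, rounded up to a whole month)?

Loan 1: monthly rate = 6.4%/12 = 0.0053333; payment = 38,500 × 0.0053333 / (1 − (1+0.0053333)^−84) = £569.84.
Loan 2: monthly rate = 5.9%/12 = 0.0049167; payment = 38,500 × 0.0049167 / (1 − (1+0.0049167)^−84) = £560.59.
Monthly savings = £569.84 − £560.59 = £9.25.
Break-even = £385.00 / £9.25 = 41.62 → 42 months.

42 months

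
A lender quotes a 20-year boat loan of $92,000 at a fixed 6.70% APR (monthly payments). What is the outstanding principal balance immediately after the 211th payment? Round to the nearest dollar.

$18,608

With monthly rate i = 6.7%/12 = 0.0055833, the balance after k of n payments is P · [(1+i)^n − (1+i)^k] / [(1+i)^n − 1].
(1+0.0055833)^240 = 3.80483655 and (1+0.0055833)^211 = 3.23751710, so the balance is 92,000 × (3.80483655 − 3.23751710) / (3.80483655 − 1) = $18,608.35.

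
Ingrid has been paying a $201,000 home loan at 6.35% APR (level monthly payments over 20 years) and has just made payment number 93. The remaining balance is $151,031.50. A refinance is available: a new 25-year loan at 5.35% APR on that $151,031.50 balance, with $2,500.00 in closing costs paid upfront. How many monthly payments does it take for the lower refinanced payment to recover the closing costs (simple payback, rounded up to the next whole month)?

Current payment = 201,000 × 6.35%/12 / (1 − (1+0.0052917)^−240) = $1,480.90.
Refinanced payment = 151,031.50 × 0.0044583 / (1 − (1+0.0044583)^−300) = $913.99.
Monthly savings = $1,480.90 − $913.99 = $566.91.
Break-even = $2,500.00 / $566.91 = 4.41 → 5 months.

5 months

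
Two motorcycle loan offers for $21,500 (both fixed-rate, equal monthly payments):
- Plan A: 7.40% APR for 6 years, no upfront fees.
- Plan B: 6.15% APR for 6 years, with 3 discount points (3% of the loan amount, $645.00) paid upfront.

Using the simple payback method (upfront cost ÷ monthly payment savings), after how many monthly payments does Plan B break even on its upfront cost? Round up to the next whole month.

Plan A: at 7.40% the monthly rate is 0.0061667, so the payment is 21,500 × 0.0061667 / (1 − 1.0061667^−72) = $370.70.
Plan B: at 6.15% the monthly rate is 0.0051250, so the payment is 21,500 × 0.0051250 / (1 − 1.0051250^−72) = $357.84.
Monthly savings = $370.70 − $357.84 = $12.86.
Break-even = $645.00 / $12.86 = 50.16 → 51 months.

51 months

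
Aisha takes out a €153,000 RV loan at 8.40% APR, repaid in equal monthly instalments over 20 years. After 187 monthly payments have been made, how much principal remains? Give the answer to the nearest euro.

With monthly rate i = 8.4%/12 = 0.0070000, the balance after k of n payments is P · [(1+i)^n − (1+i)^k] / [(1+i)^n − 1].
(1+0.0070000)^240 = 5.33424468 and (1+0.0070000)^187 = 3.68562371, so the balance is 153,000 × (5.33424468 − 3.68562371) / (5.33424468 − 1) = €58,196.76.

€58,197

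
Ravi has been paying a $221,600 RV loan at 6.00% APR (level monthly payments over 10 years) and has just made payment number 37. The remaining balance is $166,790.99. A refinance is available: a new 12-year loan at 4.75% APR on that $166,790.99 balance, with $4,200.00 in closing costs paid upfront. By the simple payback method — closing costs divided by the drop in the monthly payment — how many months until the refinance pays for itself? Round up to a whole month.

Current payment = 221,600 × 6%/12 / (1 − (1+0.0050000)^−120) = $2,460.21.
Refinanced payment = 166,790.99 × 0.0039583 / (1 − (1+0.0039583)^−144) = $1,521.80.
Monthly savings = $2,460.21 − $1,521.80 = $938.41.
Break-even = $4,200.00 / $938.41 = 4.48 → 5 months.

5 months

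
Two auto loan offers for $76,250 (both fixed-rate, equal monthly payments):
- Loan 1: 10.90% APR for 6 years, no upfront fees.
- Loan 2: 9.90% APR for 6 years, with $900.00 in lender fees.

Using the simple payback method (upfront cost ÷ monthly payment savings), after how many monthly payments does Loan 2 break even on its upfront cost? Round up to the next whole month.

Loan 1: monthly rate = 10.9%/12 = 0.0090833; payment = 76,250 × 0.0090833 / (1 − (1+0.0090833)^−72) = $1,447.45.
Loan 2: monthly rate = 9.9%/12 = 0.0082500; payment = 76,250 × 0.0082500 / (1 − (1+0.0082500)^−72) = $1,408.75.
Monthly savings = $1,447.45 − $1,408.75 = $38.70.
Break-even = $900.00 / $38.70 = 23.26 → 24 months.

24 months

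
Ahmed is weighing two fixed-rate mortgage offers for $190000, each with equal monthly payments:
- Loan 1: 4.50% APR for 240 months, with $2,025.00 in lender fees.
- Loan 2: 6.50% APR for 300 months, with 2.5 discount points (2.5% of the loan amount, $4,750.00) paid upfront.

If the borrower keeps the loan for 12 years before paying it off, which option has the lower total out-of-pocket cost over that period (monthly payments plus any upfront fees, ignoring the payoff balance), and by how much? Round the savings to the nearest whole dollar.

Loan 1 by $14,369

Loan 1: monthly rate = 4.5%/12 = 0.0037500; payment = 190,000 × 0.0037500 / (1 − (1+0.0037500)^−240) = $1,202.03.
Loan 2: monthly rate = 6.5%/12 = 0.0054167; payment = 190,000 × 0.0054167 / (1 − (1+0.0054167)^−300) = $1,282.89.
Over 144 months: Loan 1 costs 144 × $1,202.03 + $2,025.00 = $175,117.32; Loan 2 costs 144 × $1,282.89 + $4,750.00 = $189,486.16.
Loan 1 is cheaper by $189,486.16 − $175,117.32 = $14,368.84.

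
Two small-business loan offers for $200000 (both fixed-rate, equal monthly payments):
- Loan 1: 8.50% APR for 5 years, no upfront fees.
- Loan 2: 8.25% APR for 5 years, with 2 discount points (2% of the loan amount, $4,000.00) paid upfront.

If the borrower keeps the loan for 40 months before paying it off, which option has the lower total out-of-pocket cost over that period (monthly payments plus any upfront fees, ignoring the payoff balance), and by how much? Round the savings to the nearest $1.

Loan 1 by $3,038

Loan 1: monthly rate = 8.5%/12 = 0.0070833; payment = 200,000 × 0.0070833 / (1 − (1+0.0070833)^−60) = $4,103.31.
Loan 2: at 8.25% the monthly rate is 0.0068750, so the payment is 200,000 × 0.0068750 / (1 − 1.0068750^−60) = $4,079.25.
Over 40 months: Loan 1 costs 40 × $4,103.31 = $164,132.40; Loan 2 costs 40 × $4,079.25 + $4,000.00 = $167,170.00.
Loan 1 is cheaper by $167,170.00 − $164,132.40 = $3,037.60.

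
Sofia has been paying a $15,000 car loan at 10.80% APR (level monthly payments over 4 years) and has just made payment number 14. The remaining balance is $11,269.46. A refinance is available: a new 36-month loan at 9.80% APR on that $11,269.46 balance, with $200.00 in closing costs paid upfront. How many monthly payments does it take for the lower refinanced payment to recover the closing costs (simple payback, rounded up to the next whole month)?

9 months

Current payment = 15,000 × 10.8%/12 / (1 − (1+0.0090000)^−48) = $386.23.
Refinanced payment = 11,269.46 × 0.0081667 / (1 − (1+0.0081667)^−36) = $362.58.
Monthly savings = $386.23 − $362.58 = $23.65.
Break-even = $200.00 / $23.65 = 8.46 → 9 months.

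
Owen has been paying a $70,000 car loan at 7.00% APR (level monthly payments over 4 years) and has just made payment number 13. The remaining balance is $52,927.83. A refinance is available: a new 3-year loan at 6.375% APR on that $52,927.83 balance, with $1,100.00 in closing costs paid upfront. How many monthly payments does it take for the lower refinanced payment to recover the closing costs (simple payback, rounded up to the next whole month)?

Current payment = 70,000 × 7%/12 / (1 − (1+0.0058333)^−48) = $1,676.24.
Refinanced payment = 52,927.83 × 0.0053125 / (1 − (1+0.0053125)^−36) = $1,619.18.
Monthly savings = $1,676.24 − $1,619.18 = $57.06.
Break-even = $1,100.00 / $57.06 = 19.28 → 20 months.

20 months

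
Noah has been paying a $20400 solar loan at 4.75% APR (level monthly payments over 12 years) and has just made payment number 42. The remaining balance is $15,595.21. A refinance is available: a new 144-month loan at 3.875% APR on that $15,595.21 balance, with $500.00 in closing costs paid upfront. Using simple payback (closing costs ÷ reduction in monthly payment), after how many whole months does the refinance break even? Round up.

Current payment = 20,400 × 4.75%/12 / (1 − (1+0.0039583)^−144) = $186.13.
Refinanced payment = 15,595.21 × 0.0032292 / (1 − (1+0.0032292)^−144) = $135.60.
Monthly savings = $186.13 − $135.60 = $50.53.
Break-even = $500.00 / $50.53 = 9.90 → 10 months.

10 months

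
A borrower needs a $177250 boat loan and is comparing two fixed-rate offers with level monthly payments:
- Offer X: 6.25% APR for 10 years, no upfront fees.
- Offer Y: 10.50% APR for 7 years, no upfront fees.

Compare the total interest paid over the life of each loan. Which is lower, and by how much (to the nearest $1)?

Offer X: at 6.25% the monthly rate is 0.0052083, so the payment is 177,250 × 0.0052083 / (1 − 1.0052083^−120) = $1,990.16.
Total interest on Offer X = 120 × $1,990.16 − $177,250 = $61,569.20.
Offer Y: monthly rate = 10.5%/12 = 0.0087500; payment = 177,250 × 0.0087500 / (1 − (1+0.0087500)^−84) = $2,988.55.
Total interest on Offer Y = 84 × $2,988.55 − $177,250 = $73,788.20.
Offer X is lower by $12,219.00.

Offer X by $12,219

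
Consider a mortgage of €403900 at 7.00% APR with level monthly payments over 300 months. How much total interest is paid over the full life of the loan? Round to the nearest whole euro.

€452,504

Monthly rate = 7%/12 = 0.0058333; payment = 403,900 × 0.0058333 / (1 − (1+0.0058333)^−300) = €2,854.68.
Total paid = 300 × €2,854.68 = €856,404.00; interest = €856,404.00 − €403,900 = €452,504.00.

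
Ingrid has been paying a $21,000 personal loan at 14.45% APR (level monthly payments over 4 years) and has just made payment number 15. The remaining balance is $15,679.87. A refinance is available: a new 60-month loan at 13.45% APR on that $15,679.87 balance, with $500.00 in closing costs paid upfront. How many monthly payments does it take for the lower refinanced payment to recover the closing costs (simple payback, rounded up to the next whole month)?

3 months

Current payment = 21,000 × 14.45%/12 / (1 − (1+0.0120417)^−48) = $578.61.
Refinanced payment = 15,679.87 × 0.0112083 / (1 − (1+0.0112083)^−60) = $360.39.
Monthly savings = $578.61 − $360.39 = $218.22.
Break-even = $500.00 / $218.22 = 2.29 → 3 months.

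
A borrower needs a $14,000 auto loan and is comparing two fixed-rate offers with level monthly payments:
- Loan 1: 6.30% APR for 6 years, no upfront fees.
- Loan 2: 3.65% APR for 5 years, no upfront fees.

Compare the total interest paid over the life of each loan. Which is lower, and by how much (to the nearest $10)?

Loan 2 by $1,510

Loan 1: monthly rate = 6.3%/12 = 0.0052500; payment = 14,000 × 0.0052500 / (1 − (1+0.0052500)^−72) = $234.01.
Total interest on Loan 1 = 72 × $234.01 − $14,000 = $2,848.72.
Loan 2: monthly rate = 3.65%/12 = 0.0030417; payment = 14,000 × 0.0030417 / (1 − (1+0.0030417)^−60) = $255.63.
Total interest on Loan 2 = 60 × $255.63 − $14,000 = $1,337.80.
Loan 2 is lower by $1,510.92.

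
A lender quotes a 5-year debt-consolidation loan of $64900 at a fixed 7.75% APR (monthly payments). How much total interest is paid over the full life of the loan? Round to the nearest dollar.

Monthly rate = 7.75%/12 = 0.0064583; payment = 64,900 × 0.0064583 / (1 − (1+0.0064583)^−60) = $1,308.19.
Total paid = 60 × $1,308.19 = $78,491.40; interest = $78,491.40 − $64,900 = $13,591.40.

$13,591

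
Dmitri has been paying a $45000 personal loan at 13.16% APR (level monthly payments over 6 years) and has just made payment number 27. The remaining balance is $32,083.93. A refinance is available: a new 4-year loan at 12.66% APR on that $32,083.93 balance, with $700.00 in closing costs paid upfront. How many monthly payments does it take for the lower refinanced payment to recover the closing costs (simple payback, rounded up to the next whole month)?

Current payment = 45,000 × 13.16%/12 / (1 − (1+0.0109667)^−72) = $907.14.
Refinanced payment = 32,083.93 × 0.0105500 / (1 − (1+0.0105500)^−48) = $855.33.
Monthly savings = $907.14 − $855.33 = $51.81.
Break-even = $700.00 / $51.81 = 13.51 → 14 months.

14 months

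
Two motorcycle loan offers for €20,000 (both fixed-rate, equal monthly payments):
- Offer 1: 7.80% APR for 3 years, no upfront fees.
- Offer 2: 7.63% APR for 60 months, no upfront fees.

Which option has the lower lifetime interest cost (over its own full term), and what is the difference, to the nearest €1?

Offer 1 by €1,624

Offer 1: monthly rate = 7.8%/12 = 0.0065000; payment = 20,000 × 0.0065000 / (1 − (1+0.0065000)^−36) = €624.88.
Total interest on Offer 1 = 36 × €624.88 − €20,000 = €2,495.68.
Offer 2: at 7.63% the monthly rate is 0.0063583, so the payment is 20,000 × 0.0063583 / (1 − 1.0063583^−60) = €402.00.
Total interest on Offer 2 = 60 × €402.00 − €20,000 = €4,120.00.
Offer 1 is lower by €1,624.32.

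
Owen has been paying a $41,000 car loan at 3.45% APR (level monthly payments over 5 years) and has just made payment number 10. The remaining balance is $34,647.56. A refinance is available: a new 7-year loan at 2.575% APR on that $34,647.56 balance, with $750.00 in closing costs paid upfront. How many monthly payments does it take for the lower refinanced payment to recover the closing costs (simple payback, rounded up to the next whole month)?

3 months

Current payment = 41,000 × 3.45%/12 / (1 − (1+0.0028750)^−60) = $744.94.
Refinanced payment = 34,647.56 × 0.0021458 / (1 − (1+0.0021458)^−84) = $451.20.
Monthly savings = $744.94 − $451.20 = $293.74.
Break-even = $750.00 / $293.74 = 2.55 → 3 months.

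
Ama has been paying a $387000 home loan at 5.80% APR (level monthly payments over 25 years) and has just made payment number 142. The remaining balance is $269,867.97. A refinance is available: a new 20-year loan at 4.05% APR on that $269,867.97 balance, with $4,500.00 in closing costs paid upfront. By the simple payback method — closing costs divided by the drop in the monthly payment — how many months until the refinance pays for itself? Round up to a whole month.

Current payment = 387,000 × 5.8%/12 / (1 − (1+0.0048333)^−300) = $2,446.35.
Refinanced payment = 269,867.97 × 0.0033750 / (1 − (1+0.0033750)^−240) = $1,642.47.
Monthly savings = $2,446.35 − $1,642.47 = $803.88.
Break-even = $4,500.00 / $803.88 = 5.60 → 6 months.

6 months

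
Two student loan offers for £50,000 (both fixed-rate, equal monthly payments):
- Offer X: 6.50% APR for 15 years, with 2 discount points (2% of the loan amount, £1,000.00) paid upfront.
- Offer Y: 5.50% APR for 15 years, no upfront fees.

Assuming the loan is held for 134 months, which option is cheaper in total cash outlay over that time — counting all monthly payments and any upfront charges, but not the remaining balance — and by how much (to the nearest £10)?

Offer Y by £4,620

Offer X: monthly rate = 6.5%/12 = 0.0054167; payment = 50,000 × 0.0054167 / (1 − (1+0.0054167)^−180) = £435.55.
Offer Y: monthly rate = 5.5%/12 = 0.0045833; payment = 50,000 × 0.0045833 / (1 − (1+0.0045833)^−180) = £408.54.
Over 134 months: Offer X costs 134 × £435.55 + £1,000.00 = £59,363.70; Offer Y costs 134 × £408.54 = £54,744.36.
Offer Y is cheaper by £59,363.70 − £54,744.36 = £4,619.34.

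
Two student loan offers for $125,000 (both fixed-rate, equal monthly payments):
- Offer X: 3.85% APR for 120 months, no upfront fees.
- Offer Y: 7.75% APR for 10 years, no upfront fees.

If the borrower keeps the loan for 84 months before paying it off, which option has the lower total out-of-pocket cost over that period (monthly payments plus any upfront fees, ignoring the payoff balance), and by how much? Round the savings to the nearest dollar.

Offer X by $20,451

Offer X: at 3.85% the monthly rate is 0.0032083, so the payment is 125,000 × 0.0032083 / (1 − 1.0032083^−120) = $1,256.67.
Offer Y: at 7.75% the monthly rate is 0.0064583, so the payment is 125,000 × 0.0064583 / (1 − 1.0064583^−120) = $1,500.13.
Over 84 months: Offer X costs 84 × $1,256.67 = $105,560.28; Offer Y costs 84 × $1,500.13 = $126,010.92.
Offer X is cheaper by $126,010.92 − $105,560.28 = $20,450.64.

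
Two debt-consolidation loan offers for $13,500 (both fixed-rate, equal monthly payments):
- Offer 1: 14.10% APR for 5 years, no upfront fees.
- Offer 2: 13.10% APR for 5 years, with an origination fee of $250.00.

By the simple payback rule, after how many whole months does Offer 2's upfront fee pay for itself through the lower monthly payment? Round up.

36 months

Offer 1: at 14.10% the monthly rate is 0.0117500, so the payment is 13,500 × 0.0117500 / (1 − 1.0117500^−60) = $314.82.
Offer 2: monthly rate = 13.1%/12 = 0.0109167; payment = 13,500 × 0.0109167 / (1 − (1+0.0109167)^−60) = $307.86.
Monthly savings = $314.82 − $307.86 = $6.96.
Break-even = $250.00 / $6.96 = 35.92 → 36 months.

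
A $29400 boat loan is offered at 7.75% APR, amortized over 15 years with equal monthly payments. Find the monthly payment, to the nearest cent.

At 7.75% the monthly rate is 0.0064583, so the payment is 29,400 × 0.0064583 / (1 − 1.0064583^−180) = $276.74.

$276.74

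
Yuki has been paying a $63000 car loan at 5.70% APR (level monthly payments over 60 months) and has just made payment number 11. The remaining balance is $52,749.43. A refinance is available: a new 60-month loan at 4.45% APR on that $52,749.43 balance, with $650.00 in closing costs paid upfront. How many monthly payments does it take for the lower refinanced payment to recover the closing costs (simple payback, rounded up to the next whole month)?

3 months

Current payment = 63,000 × 5.7%/12 / (1 − (1+0.0047500)^−60) = $1,209.20.
Refinanced payment = 52,749.43 × 0.0037083 / (1 − (1+0.0037083)^−60) = $982.21.
Monthly savings = $1,209.20 − $982.21 = $226.99.
Break-even = $650.00 / $226.99 = 2.86 → 3 months.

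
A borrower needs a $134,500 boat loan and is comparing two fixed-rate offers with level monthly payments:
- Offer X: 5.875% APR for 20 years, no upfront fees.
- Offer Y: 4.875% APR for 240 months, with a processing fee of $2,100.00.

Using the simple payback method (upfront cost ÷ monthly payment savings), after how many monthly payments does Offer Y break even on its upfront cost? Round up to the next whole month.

Offer X: at 5.875% the monthly rate is 0.0048958, so the payment is 134,500 × 0.0048958 / (1 − 1.0048958^−240) = $953.93.
Offer Y: at 4.875% the monthly rate is 0.0040625, so the payment is 134,500 × 0.0040625 / (1 − 1.0040625^−240) = $878.38.
Monthly savings = $953.93 − $878.38 = $75.55.
Break-even = $2,100.00 / $75.55 = 27.80 → 28 months.

28 months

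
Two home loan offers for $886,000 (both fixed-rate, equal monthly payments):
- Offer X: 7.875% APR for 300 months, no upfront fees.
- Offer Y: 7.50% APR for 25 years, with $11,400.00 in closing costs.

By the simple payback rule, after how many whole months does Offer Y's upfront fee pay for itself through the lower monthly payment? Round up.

53 months

Offer X: monthly rate = 7.875%/12 = 0.0065625; payment = 886,000 × 0.0065625 / (1 − (1+0.0065625)^−300) = $6,765.09.
Offer Y: monthly rate = 7.5%/12 = 0.0062500; payment = 886,000 × 0.0062500 / (1 − (1+0.0062500)^−300) = $6,547.46.
Monthly savings = $6,765.09 − $6,547.46 = $217.63.
Break-even = $11,400.00 / $217.63 = 52.38 → 53 months.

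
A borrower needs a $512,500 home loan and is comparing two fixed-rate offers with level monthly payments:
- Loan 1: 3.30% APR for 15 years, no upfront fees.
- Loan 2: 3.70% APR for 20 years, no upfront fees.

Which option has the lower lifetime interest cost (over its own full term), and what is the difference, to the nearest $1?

Loan 1 by $75,600

Loan 1: monthly rate = 3.3%/12 = 0.0027500; payment = 512,500 × 0.0027500 / (1 − (1+0.0027500)^−180) = $3,613.64.
Total interest on Loan 1 = 180 × $3,613.64 − $512,500 = $137,955.20.
Loan 2: monthly rate = 3.7%/12 = 0.0030833; payment = 512,500 × 0.0030833 / (1 − (1+0.0030833)^−240) = $3,025.23.
Total interest on Loan 2 = 240 × $3,025.23 − $512,500 = $213,555.20.
Loan 1 is lower by $75,600.00.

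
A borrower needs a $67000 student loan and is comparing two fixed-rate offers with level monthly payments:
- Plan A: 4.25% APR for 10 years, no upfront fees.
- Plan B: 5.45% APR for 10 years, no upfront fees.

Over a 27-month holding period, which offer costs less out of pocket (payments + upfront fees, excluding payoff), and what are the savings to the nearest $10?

Plan A by $1,060

Plan A: at 4.25% the monthly rate is 0.0035417, so the payment is 67,000 × 0.0035417 / (1 − 1.0035417^−120) = $686.33.
Plan B: monthly rate = 5.45%/12 = 0.0045417; payment = 67,000 × 0.0045417 / (1 − (1+0.0045417)^−120) = $725.47.
Over 27 months: Plan A costs 27 × $686.33 = $18,530.91; Plan B costs 27 × $725.47 = $19,587.69.
Plan A is cheaper by $19,587.69 − $18,530.91 = $1,056.78.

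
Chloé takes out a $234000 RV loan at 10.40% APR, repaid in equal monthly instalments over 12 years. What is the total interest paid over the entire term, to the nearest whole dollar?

Monthly rate = 10.4%/12 = 0.0086667; payment = 234,000 × 0.0086667 / (1 − (1+0.0086667)^−144) = $2,850.82.
Total paid = 144 × $2,850.82 = $410,518.08; interest = $410,518.08 − $234,000 = $176,518.08.

$176,518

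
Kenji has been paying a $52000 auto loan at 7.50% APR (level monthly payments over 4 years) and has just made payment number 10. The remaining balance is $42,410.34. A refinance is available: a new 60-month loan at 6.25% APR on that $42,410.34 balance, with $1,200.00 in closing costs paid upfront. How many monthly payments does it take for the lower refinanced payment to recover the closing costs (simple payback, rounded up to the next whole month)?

Current payment = 52,000 × 7.5%/12 / (1 − (1+0.0062500)^−48) = $1,257.30.
Refinanced payment = 42,410.34 × 0.0052083 / (1 − (1+0.0052083)^−60) = $824.85.
Monthly savings = $1,257.30 − $824.85 = $432.45.
Break-even = $1,200.00 / $432.45 = 2.77 → 3 months.

3 months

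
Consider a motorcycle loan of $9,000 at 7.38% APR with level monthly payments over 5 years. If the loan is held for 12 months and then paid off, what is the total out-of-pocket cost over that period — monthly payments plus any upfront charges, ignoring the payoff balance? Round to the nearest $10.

$2,160

At 7.38% the monthly rate is 0.0061500, so the payment is 9,000 × 0.0061500 / (1 − 1.0061500^−60) = $179.83.
Total outlay = 12 × $179.83 = $2,157.96.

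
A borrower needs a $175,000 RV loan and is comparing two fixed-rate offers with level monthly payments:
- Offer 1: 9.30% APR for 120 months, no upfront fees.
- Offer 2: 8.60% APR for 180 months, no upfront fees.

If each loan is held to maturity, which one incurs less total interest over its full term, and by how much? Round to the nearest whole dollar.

Offer 1 by $42,602

Offer 1: monthly rate = 9.3%/12 = 0.0077500; payment = 175,000 × 0.0077500 / (1 − (1+0.0077500)^−120) = $2,245.34.
Total interest on Offer 1 = 120 × $2,245.34 − $175,000 = $94,440.80.
Offer 2: monthly rate = 8.6%/12 = 0.0071667; payment = 175,000 × 0.0071667 / (1 − (1+0.0071667)^−180) = $1,733.57.
Total interest on Offer 2 = 180 × $1,733.57 − $175,000 = $137,042.60.
Offer 1 is lower by $42,601.80.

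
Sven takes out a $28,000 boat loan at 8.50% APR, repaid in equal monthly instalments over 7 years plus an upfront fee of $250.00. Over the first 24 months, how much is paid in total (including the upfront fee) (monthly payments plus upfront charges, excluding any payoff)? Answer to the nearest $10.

At 8.50% the monthly rate is 0.0070833, so the payment is 28,000 × 0.0070833 / (1 − 1.0070833^−84) = $443.42.
Total outlay = 24 × $443.42 + $250.00 = $10,892.08.

$10,890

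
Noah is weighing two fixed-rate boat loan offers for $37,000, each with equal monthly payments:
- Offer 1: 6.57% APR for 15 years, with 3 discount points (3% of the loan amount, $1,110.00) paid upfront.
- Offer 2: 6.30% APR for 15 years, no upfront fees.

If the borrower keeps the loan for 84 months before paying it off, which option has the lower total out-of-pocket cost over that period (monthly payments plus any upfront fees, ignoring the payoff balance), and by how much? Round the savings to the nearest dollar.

Offer 1: at 6.57% the monthly rate is 0.0054750, so the payment is 37,000 × 0.0054750 / (1 − 1.0054750^−180) = $323.74.
Offer 2: at 6.30% the monthly rate is 0.0052500, so the payment is 37,000 × 0.0052500 / (1 − 1.0052500^−180) = $318.26.
Over 84 months: Offer 1 costs 84 × $323.74 + $1,110.00 = $28,304.16; Offer 2 costs 84 × $318.26 = $26,733.84.
Offer 2 is cheaper by $28,304.16 − $26,733.84 = $1,570.32.

Offer 2 by $1,570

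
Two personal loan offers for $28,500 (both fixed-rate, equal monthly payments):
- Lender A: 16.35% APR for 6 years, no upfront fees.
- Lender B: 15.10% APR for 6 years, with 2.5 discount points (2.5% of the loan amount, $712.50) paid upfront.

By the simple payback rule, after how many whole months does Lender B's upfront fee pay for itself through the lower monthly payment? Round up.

37 months

Lender A: at 16.35% the monthly rate is 0.0136250, so the payment is 28,500 × 0.0136250 / (1 − 1.0136250^−72) = $623.72.
Lender B: at 15.10% the monthly rate is 0.0125833, so the payment is 28,500 × 0.0125833 / (1 − 1.0125833^−72) = $604.18.
Monthly savings = $623.72 − $604.18 = $19.54.
Break-even = $712.50 / $19.54 = 36.46 → 37 months.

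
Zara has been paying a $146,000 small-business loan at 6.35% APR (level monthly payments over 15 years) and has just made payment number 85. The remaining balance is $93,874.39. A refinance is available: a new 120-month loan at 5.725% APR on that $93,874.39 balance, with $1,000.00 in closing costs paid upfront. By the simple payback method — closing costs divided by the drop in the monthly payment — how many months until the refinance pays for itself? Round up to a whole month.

5 months

Current payment = 146,000 × 6.35%/12 / (1 − (1+0.0052917)^−180) = $1,259.81.
Refinanced payment = 93,874.39 × 0.0047708 / (1 − (1+0.0047708)^−120) = $1,029.28.
Monthly savings = $1,259.81 − $1,029.28 = $230.53.
Break-even = $1,000.00 / $230.53 = 4.34 → 5 months.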